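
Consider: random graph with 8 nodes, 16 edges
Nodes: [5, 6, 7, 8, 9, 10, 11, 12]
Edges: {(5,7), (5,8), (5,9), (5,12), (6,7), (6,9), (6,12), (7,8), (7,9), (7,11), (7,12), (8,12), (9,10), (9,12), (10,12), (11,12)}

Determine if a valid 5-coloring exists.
Yes, G is 5-colorable

A valid 5-coloring: color 1: [12]; color 2: [7, 10]; color 3: [8, 9, 11]; color 4: [5, 6].
(χ(G) = 4 ≤ 5.)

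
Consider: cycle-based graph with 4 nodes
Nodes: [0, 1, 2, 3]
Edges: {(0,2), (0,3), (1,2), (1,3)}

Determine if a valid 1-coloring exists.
Edge (0,2) forces its endpoints to differ, so 1 color is not enough.

No, G is not 1-colorable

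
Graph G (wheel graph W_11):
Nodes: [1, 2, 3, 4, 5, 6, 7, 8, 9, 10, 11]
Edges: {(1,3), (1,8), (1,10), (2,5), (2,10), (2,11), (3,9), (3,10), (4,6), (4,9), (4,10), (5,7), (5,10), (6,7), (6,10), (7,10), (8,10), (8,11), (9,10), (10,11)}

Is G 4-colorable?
A valid 4-coloring: color 1: [10]; color 2: [1, 5, 6, 9, 11]; color 3: [2, 3, 4, 7, 8].
(χ(G) = 3 ≤ 4.)

Yes, G is 4-colorable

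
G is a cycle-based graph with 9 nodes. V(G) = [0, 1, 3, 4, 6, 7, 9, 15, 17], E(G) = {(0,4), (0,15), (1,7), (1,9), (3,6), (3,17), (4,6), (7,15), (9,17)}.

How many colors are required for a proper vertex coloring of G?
χ(G) = 3

Clique number ω(G) = 2 (lower bound: χ ≥ ω).
Odd cycle [3, 6, 4, 0, 15, 7, 1, 9, 17] needs 3 colors (χ ≥ 3).
The coloring below uses 3 colors, so χ(G) = 3.
A valid 3-coloring: color 1: [3, 4, 9, 15]; color 2: [0, 6, 7, 17]; color 3: [1].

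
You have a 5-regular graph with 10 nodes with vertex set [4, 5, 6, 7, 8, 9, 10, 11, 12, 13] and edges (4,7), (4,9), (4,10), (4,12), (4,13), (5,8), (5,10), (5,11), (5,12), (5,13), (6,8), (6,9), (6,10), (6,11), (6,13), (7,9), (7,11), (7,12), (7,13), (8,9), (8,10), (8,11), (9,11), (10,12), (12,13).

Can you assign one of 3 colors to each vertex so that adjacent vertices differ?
No, G is not 3-colorable

The clique on vertices [4, 7, 12, 13] has size 4 > 3, so it alone needs 4 colors.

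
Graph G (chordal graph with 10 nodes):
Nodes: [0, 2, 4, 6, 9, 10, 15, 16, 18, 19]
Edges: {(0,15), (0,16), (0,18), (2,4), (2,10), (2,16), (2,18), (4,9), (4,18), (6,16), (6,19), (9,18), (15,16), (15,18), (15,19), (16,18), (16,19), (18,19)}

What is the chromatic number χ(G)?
Clique number ω(G) = 4 (lower bound: χ ≥ ω).
The clique on [0, 15, 16, 18] has size 4, forcing χ ≥ 4, and the coloring below uses 4 colors, so χ(G) = 4.
A valid 4-coloring: color 1: [6, 10, 18]; color 2: [4, 16]; color 3: [0, 2, 9, 19]; color 4: [15].

χ(G) = 4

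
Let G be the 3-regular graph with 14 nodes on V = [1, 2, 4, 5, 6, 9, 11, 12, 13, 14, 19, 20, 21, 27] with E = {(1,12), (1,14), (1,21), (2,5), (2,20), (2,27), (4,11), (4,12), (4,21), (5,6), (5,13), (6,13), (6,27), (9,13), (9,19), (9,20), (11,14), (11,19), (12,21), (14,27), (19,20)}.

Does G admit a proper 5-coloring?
A valid 5-coloring: color 1: [2, 4, 6, 9, 14]; color 2: [11, 12, 13, 20, 27]; color 3: [5, 19, 21]; color 4: [1].
(χ(G) = 3 ≤ 5.)

Yes, G is 5-colorable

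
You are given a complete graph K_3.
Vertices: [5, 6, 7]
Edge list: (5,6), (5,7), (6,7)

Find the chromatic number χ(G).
Clique number ω(G) = 3 (lower bound: χ ≥ ω).
The clique on [5, 6, 7] has size 3, forcing χ ≥ 3, and the coloring below uses 3 colors, so χ(G) = 3.
A valid 3-coloring: color 1: [5]; color 2: [6]; color 3: [7].

χ(G) = 3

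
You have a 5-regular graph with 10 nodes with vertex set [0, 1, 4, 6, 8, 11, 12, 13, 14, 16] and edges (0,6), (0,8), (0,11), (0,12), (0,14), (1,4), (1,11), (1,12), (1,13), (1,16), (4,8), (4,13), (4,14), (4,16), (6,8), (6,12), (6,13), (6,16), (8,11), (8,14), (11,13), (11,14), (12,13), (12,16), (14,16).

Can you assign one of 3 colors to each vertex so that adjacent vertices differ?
No, G is not 3-colorable

The clique on vertices [0, 8, 11, 14] has size 4 > 3, so it alone needs 4 colors.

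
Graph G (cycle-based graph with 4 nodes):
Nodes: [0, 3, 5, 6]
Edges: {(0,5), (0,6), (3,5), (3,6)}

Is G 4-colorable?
A valid 4-coloring: color 1: [0, 3]; color 2: [5, 6].
(χ(G) = 2 ≤ 4.)

Yes, G is 4-colorable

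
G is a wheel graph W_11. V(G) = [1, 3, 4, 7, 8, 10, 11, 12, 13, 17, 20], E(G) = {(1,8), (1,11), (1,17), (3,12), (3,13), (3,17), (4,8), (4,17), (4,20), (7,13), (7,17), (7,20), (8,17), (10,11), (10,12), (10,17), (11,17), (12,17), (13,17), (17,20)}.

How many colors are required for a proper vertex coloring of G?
Clique number ω(G) = 3 (lower bound: χ ≥ ω).
The clique on [1, 8, 17] has size 3, forcing χ ≥ 3, and the coloring below uses 3 colors, so χ(G) = 3.
A valid 3-coloring: color 1: [17]; color 2: [1, 3, 4, 7, 10]; color 3: [8, 11, 12, 13, 20].

χ(G) = 3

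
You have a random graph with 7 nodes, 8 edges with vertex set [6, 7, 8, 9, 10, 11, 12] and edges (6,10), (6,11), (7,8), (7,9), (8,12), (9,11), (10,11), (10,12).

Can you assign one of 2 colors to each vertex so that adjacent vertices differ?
The clique on vertices [6, 10, 11] has size 3 > 2, so it alone needs 3 colors.

No, G is not 2-colorable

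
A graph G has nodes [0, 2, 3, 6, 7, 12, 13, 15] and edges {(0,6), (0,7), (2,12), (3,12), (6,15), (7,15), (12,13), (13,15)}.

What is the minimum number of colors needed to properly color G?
χ(G) = 2

Clique number ω(G) = 2 (lower bound: χ ≥ ω).
The graph is bipartite (no odd cycle), so 2 colors suffice: χ(G) = 2.
A valid 2-coloring: color 1: [0, 12, 15]; color 2: [2, 3, 6, 7, 13].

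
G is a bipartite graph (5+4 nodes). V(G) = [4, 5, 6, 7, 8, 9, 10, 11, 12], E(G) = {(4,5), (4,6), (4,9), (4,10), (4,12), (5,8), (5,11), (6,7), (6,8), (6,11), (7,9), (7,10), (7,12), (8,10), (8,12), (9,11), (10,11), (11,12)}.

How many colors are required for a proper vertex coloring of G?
χ(G) = 2

Clique number ω(G) = 2 (lower bound: χ ≥ ω).
The graph is bipartite (no odd cycle), so 2 colors suffice: χ(G) = 2.
A valid 2-coloring: color 1: [4, 7, 8, 11]; color 2: [5, 6, 9, 10, 12].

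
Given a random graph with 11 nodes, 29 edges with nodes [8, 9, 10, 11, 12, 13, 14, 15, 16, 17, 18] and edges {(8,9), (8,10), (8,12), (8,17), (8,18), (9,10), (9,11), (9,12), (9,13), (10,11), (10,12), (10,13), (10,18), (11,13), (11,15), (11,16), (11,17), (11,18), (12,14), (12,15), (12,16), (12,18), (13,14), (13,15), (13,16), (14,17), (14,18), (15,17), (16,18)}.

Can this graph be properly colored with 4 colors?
Yes, G is 4-colorable

A valid 4-coloring: color 1: [12, 13, 17]; color 2: [10, 14, 15, 16]; color 3: [9, 18]; color 4: [8, 11].
(χ(G) = 4 ≤ 4.)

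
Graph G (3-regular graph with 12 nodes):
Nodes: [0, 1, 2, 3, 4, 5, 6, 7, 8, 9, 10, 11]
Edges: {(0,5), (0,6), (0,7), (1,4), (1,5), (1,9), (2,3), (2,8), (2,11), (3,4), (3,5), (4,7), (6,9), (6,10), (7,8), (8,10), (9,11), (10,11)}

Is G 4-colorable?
Yes, G is 4-colorable

A valid 4-coloring: color 1: [3, 7, 9, 10]; color 2: [4, 5, 6, 8, 11]; color 3: [0, 1, 2].
(χ(G) = 3 ≤ 4.)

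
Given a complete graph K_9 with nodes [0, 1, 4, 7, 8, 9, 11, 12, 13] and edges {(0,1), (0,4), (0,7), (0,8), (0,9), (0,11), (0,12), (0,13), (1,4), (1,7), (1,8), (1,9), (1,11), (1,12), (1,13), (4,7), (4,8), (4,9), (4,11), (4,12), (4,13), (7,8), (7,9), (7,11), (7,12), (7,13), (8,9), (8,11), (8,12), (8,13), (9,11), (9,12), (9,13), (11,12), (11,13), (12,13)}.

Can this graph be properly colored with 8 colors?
The clique on vertices [0, 1, 4, 7, 8, 9, 11, 12, 13] has size 9 > 8, so it alone needs 9 colors.

No, G is not 8-colorable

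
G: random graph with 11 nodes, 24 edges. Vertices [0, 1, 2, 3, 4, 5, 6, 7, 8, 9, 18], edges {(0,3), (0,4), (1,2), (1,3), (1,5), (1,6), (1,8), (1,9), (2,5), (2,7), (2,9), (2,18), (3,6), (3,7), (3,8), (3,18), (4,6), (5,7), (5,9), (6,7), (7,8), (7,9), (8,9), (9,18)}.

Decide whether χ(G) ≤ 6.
A valid 6-coloring: color 1: [0, 1, 7, 18]; color 2: [3, 4, 9]; color 3: [2, 6, 8]; color 4: [5].
(χ(G) = 4 ≤ 6.)

Yes, G is 6-colorable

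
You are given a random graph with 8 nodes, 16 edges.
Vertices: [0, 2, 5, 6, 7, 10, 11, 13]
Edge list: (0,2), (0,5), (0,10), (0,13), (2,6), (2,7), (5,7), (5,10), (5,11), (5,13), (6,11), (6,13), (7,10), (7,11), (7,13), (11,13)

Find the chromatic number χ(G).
Clique number ω(G) = 4 (lower bound: χ ≥ ω).
The clique on [5, 7, 11, 13] has size 4, forcing χ ≥ 4, and the coloring below uses 4 colors, so χ(G) = 4.
A valid 4-coloring: color 1: [2, 10, 13]; color 2: [0, 6, 7]; color 3: [5]; color 4: [11].

χ(G) = 4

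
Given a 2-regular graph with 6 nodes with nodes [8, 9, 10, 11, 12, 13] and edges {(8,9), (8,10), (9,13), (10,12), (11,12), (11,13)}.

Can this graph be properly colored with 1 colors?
No, G is not 1-colorable

Edge (8,9) forces its endpoints to differ, so 1 color is not enough.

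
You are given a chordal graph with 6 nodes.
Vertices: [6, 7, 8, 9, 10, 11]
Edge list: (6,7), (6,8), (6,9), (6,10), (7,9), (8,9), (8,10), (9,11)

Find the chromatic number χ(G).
χ(G) = 3

Clique number ω(G) = 3 (lower bound: χ ≥ ω).
The clique on [6, 8, 9] has size 3, forcing χ ≥ 3, and the coloring below uses 3 colors, so χ(G) = 3.
A valid 3-coloring: color 1: [9, 10]; color 2: [6, 11]; color 3: [7, 8].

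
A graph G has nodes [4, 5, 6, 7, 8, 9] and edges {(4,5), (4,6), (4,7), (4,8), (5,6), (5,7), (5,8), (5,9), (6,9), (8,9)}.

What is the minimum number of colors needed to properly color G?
χ(G) = 3

Clique number ω(G) = 3 (lower bound: χ ≥ ω).
The clique on [5, 8, 9] has size 3, forcing χ ≥ 3, and the coloring below uses 3 colors, so χ(G) = 3.
A valid 3-coloring: color 1: [5]; color 2: [4, 9]; color 3: [6, 7, 8].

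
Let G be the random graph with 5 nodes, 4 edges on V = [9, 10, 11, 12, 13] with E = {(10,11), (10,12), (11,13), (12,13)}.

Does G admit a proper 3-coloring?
Yes, G is 3-colorable

A valid 3-coloring: color 1: [9, 10, 13]; color 2: [11, 12].
(χ(G) = 2 ≤ 3.)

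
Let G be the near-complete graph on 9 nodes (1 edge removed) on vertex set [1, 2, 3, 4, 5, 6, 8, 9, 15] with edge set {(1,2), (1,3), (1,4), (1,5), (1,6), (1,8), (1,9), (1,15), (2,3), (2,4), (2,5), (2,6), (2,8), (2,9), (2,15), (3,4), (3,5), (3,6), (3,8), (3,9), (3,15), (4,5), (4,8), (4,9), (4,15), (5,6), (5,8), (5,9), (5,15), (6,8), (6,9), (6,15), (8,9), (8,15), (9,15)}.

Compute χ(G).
Clique number ω(G) = 8 (lower bound: χ ≥ ω).
The clique on [1, 2, 3, 4, 5, 8, 9, 15] has size 8, forcing χ ≥ 8, and the coloring below uses 8 colors, so χ(G) = 8.
A valid 8-coloring: color 1: [8]; color 2: [15]; color 3: [5]; color 4: [2]; color 5: [1]; color 6: [3]; color 7: [9]; color 8: [4, 6].

χ(G) = 8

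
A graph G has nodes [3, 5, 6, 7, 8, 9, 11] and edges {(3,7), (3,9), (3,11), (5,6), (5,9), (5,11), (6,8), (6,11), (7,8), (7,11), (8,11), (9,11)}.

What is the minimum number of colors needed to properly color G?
Clique number ω(G) = 3 (lower bound: χ ≥ ω).
The clique on [6, 8, 11] has size 3, forcing χ ≥ 3, and the coloring below uses 3 colors, so χ(G) = 3.
A valid 3-coloring: color 1: [11]; color 2: [3, 5, 8]; color 3: [6, 7, 9].

χ(G) = 3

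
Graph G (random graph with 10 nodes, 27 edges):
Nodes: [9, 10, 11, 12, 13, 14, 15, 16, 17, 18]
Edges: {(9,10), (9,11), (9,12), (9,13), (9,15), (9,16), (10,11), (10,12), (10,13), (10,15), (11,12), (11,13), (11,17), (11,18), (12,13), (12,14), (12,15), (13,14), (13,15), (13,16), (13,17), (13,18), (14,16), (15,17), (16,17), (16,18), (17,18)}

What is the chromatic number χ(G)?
χ(G) = 5

Clique number ω(G) = 5 (lower bound: χ ≥ ω).
The clique on [9, 10, 11, 12, 13] has size 5, forcing χ ≥ 5, and the coloring below uses 5 colors, so χ(G) = 5.
A valid 5-coloring: color 1: [13]; color 2: [12, 16]; color 3: [9, 14, 18]; color 4: [11, 15]; color 5: [10, 17].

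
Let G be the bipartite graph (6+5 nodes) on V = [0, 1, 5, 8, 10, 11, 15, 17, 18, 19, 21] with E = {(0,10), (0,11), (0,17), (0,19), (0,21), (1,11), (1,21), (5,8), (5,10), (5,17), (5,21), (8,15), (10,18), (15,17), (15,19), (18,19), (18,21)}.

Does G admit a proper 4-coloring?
A valid 4-coloring: color 1: [0, 1, 5, 15, 18]; color 2: [8, 10, 11, 17, 19, 21].
(χ(G) = 2 ≤ 4.)

Yes, G is 4-colorable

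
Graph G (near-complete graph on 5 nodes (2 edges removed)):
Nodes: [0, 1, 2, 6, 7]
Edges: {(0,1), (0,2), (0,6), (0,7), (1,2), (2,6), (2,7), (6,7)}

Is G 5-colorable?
Yes, G is 5-colorable

A valid 5-coloring: color 1: [0]; color 2: [2]; color 3: [1, 6]; color 4: [7].
(χ(G) = 4 ≤ 5.)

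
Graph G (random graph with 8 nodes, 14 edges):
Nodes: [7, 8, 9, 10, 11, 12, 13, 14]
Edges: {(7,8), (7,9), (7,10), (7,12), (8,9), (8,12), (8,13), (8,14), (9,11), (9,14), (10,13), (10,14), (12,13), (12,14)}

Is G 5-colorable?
A valid 5-coloring: color 1: [8, 10, 11]; color 2: [9, 12]; color 3: [7, 13, 14].
(χ(G) = 3 ≤ 5.)

Yes, G is 5-colorable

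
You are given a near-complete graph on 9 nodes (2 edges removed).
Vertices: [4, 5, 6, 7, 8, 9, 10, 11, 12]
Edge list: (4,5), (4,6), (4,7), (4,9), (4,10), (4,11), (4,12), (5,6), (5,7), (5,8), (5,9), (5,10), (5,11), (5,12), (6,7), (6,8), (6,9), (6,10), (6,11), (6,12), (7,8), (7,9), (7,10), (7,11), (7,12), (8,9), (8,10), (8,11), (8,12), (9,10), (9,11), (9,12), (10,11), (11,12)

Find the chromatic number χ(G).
Clique number ω(G) = 7 (lower bound: χ ≥ ω).
The clique on [5, 6, 7, 8, 9, 10, 11] has size 7, forcing χ ≥ 7, and the coloring below uses 7 colors, so χ(G) = 7.
A valid 7-coloring: color 1: [5]; color 2: [9]; color 3: [6]; color 4: [7]; color 5: [11]; color 6: [10, 12]; color 7: [4, 8].

χ(G) = 7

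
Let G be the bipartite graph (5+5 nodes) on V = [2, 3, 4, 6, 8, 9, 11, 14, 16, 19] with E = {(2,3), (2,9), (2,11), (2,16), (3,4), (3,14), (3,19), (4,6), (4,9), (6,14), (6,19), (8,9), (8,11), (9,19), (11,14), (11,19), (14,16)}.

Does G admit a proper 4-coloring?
Yes, G is 4-colorable

A valid 4-coloring: color 1: [3, 6, 9, 11, 16]; color 2: [2, 4, 8, 14, 19].
(χ(G) = 2 ≤ 4.)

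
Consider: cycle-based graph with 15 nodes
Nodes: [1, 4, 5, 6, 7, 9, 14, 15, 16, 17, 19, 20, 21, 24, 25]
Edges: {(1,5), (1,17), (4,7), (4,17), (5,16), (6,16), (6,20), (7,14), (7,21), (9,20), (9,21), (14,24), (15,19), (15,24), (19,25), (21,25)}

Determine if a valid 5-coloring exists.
Yes, G is 5-colorable

A valid 5-coloring: color 1: [5, 6, 7, 9, 17, 19, 24]; color 2: [1, 4, 14, 15, 16, 20, 21]; color 3: [25].
(χ(G) = 3 ≤ 5.)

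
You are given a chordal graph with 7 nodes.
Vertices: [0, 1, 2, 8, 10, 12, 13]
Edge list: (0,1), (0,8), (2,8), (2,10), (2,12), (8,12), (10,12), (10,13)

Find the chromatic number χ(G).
χ(G) = 3

Clique number ω(G) = 3 (lower bound: χ ≥ ω).
The clique on [2, 8, 12] has size 3, forcing χ ≥ 3, and the coloring below uses 3 colors, so χ(G) = 3.
A valid 3-coloring: color 1: [0, 12, 13]; color 2: [1, 2]; color 3: [8, 10].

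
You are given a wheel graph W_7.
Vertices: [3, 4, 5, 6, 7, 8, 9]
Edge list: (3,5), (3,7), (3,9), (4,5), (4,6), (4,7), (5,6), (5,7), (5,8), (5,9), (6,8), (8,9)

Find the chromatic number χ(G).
χ(G) = 3

Clique number ω(G) = 3 (lower bound: χ ≥ ω).
The clique on [5, 8, 9] has size 3, forcing χ ≥ 3, and the coloring below uses 3 colors, so χ(G) = 3.
A valid 3-coloring: color 1: [5]; color 2: [6, 7, 9]; color 3: [3, 4, 8].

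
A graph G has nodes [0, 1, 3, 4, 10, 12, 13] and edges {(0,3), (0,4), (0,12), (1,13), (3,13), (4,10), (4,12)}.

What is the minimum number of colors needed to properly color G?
χ(G) = 3

Clique number ω(G) = 3 (lower bound: χ ≥ ω).
The clique on [0, 4, 12] has size 3, forcing χ ≥ 3, and the coloring below uses 3 colors, so χ(G) = 3.
A valid 3-coloring: color 1: [1, 3, 4]; color 2: [0, 10, 13]; color 3: [12].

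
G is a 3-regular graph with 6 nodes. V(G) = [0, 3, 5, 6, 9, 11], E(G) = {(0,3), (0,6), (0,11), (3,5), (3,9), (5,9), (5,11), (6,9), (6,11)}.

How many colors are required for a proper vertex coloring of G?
χ(G) = 3

Clique number ω(G) = 3 (lower bound: χ ≥ ω).
The clique on [0, 6, 11] has size 3, forcing χ ≥ 3, and the coloring below uses 3 colors, so χ(G) = 3.
A valid 3-coloring: color 1: [5, 6]; color 2: [3, 11]; color 3: [0, 9].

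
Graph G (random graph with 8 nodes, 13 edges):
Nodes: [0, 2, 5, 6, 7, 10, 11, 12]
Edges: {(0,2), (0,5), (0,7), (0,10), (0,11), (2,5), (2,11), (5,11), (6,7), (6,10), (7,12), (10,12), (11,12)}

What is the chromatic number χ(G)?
χ(G) = 4

Clique number ω(G) = 4 (lower bound: χ ≥ ω).
The clique on [0, 2, 5, 11] has size 4, forcing χ ≥ 4, and the coloring below uses 4 colors, so χ(G) = 4.
A valid 4-coloring: color 1: [0, 6, 12]; color 2: [7, 10, 11]; color 3: [5]; color 4: [2].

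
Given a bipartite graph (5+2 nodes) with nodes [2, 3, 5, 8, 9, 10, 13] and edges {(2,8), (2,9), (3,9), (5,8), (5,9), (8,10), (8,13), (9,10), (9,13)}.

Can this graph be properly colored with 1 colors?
No, G is not 1-colorable

Edge (5,8) forces its endpoints to differ, so 1 color is not enough.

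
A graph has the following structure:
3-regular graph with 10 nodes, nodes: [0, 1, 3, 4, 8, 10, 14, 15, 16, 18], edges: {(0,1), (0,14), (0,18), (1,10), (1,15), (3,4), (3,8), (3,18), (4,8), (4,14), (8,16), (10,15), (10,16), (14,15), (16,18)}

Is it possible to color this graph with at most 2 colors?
The clique on vertices [3, 4, 8] has size 3 > 2, so it alone needs 3 colors.

No, G is not 2-colorable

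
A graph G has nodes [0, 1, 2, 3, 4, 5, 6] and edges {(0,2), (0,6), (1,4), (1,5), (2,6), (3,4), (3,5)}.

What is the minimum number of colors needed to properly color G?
Clique number ω(G) = 3 (lower bound: χ ≥ ω).
The clique on [0, 2, 6] has size 3, forcing χ ≥ 3, and the coloring below uses 3 colors, so χ(G) = 3.
A valid 3-coloring: color 1: [2, 4, 5]; color 2: [1, 3, 6]; color 3: [0].

χ(G) = 3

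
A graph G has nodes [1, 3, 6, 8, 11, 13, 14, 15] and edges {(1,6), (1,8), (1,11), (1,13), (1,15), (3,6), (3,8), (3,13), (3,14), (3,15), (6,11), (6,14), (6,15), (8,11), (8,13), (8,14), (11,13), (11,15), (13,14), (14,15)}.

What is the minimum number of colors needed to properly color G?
Clique number ω(G) = 4 (lower bound: χ ≥ ω).
The clique on [1, 8, 11, 13] has size 4, forcing χ ≥ 4, and the coloring below uses 4 colors, so χ(G) = 4.
A valid 4-coloring: color 1: [6, 8]; color 2: [1, 14]; color 3: [13, 15]; color 4: [3, 11].

χ(G) = 4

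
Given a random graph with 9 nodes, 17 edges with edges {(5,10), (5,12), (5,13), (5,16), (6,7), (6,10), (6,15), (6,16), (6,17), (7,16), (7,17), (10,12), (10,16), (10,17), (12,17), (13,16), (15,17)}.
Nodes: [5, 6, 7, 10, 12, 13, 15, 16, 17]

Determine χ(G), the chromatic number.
Clique number ω(G) = 3 (lower bound: χ ≥ ω).
Odd cycle [6, 16, 5, 12, 17] needs 3 colors (χ ≥ 3).
Vertex 10 is adjacent to every vertex of [5, 6, 12, 16, 17], which already need 3 colors among themselves, so 10 needs a new color (χ ≥ 4).
The coloring below uses 4 colors, so χ(G) = 4.
A valid 4-coloring: color 1: [7, 10, 13, 15]; color 2: [16, 17]; color 3: [5, 6]; color 4: [12].

χ(G) = 4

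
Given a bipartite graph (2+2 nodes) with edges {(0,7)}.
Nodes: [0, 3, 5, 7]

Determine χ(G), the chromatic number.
χ(G) = 2

Clique number ω(G) = 2 (lower bound: χ ≥ ω).
The graph is bipartite (no odd cycle), so 2 colors suffice: χ(G) = 2.
A valid 2-coloring: color 1: [3, 5, 7]; color 2: [0].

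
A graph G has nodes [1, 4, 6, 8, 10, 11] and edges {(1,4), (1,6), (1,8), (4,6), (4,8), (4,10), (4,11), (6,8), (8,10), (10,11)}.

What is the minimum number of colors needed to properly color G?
Clique number ω(G) = 4 (lower bound: χ ≥ ω).
The clique on [1, 4, 6, 8] has size 4, forcing χ ≥ 4, and the coloring below uses 4 colors, so χ(G) = 4.
A valid 4-coloring: color 1: [4]; color 2: [8, 11]; color 3: [6, 10]; color 4: [1].

χ(G) = 4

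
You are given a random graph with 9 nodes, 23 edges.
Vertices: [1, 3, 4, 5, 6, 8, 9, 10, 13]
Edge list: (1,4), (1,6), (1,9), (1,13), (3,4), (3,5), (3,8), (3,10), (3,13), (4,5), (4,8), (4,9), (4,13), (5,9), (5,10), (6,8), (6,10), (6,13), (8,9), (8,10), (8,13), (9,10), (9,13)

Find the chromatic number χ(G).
χ(G) = 4

Clique number ω(G) = 4 (lower bound: χ ≥ ω).
The clique on [4, 8, 9, 13] has size 4, forcing χ ≥ 4, and the coloring below uses 4 colors, so χ(G) = 4.
A valid 4-coloring: color 1: [4, 10]; color 2: [1, 5, 8]; color 3: [13]; color 4: [3, 6, 9].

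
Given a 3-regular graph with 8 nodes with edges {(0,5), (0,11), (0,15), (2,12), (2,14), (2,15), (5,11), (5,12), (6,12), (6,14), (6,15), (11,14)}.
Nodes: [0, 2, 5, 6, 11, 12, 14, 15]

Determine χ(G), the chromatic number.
χ(G) = 3

Clique number ω(G) = 3 (lower bound: χ ≥ ω).
The clique on [0, 5, 11] has size 3, forcing χ ≥ 3, and the coloring below uses 3 colors, so χ(G) = 3.
A valid 3-coloring: color 1: [2, 5, 6]; color 2: [0, 12, 14]; color 3: [11, 15].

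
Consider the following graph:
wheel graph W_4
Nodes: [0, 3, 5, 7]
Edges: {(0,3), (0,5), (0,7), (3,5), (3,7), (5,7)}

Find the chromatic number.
χ(G) = 4

Clique number ω(G) = 4 (lower bound: χ ≥ ω).
The clique on [0, 3, 5, 7] has size 4, forcing χ ≥ 4, and the coloring below uses 4 colors, so χ(G) = 4.
A valid 4-coloring: color 1: [7]; color 2: [5]; color 3: [0]; color 4: [3].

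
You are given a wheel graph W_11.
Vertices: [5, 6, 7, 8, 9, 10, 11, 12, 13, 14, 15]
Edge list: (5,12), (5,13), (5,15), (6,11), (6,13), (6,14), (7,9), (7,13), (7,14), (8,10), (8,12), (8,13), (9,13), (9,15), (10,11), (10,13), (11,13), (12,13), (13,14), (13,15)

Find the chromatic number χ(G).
Clique number ω(G) = 3 (lower bound: χ ≥ ω).
The clique on [5, 12, 13] has size 3, forcing χ ≥ 3, and the coloring below uses 3 colors, so χ(G) = 3.
A valid 3-coloring: color 1: [13]; color 2: [5, 8, 9, 11, 14]; color 3: [6, 7, 10, 12, 15].

χ(G) = 3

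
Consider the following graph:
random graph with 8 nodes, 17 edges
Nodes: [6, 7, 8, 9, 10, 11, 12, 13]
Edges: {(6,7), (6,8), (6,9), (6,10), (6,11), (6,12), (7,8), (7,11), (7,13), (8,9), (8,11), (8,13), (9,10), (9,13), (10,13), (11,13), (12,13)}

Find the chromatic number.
Clique number ω(G) = 4 (lower bound: χ ≥ ω).
The clique on [7, 8, 11, 13] has size 4, forcing χ ≥ 4, and the coloring below uses 4 colors, so χ(G) = 4.
A valid 4-coloring: color 1: [6, 13]; color 2: [8, 10, 12]; color 3: [7, 9]; color 4: [11].

χ(G) = 4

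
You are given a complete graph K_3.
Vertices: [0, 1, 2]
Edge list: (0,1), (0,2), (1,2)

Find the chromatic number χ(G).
χ(G) = 3

Clique number ω(G) = 3 (lower bound: χ ≥ ω).
The clique on [0, 1, 2] has size 3, forcing χ ≥ 3, and the coloring below uses 3 colors, so χ(G) = 3.
A valid 3-coloring: color 1: [0]; color 2: [1]; color 3: [2].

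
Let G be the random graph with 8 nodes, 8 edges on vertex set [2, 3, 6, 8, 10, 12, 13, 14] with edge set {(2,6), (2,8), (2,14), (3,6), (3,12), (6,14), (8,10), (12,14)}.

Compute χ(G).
χ(G) = 3

Clique number ω(G) = 3 (lower bound: χ ≥ ω).
The clique on [2, 6, 14] has size 3, forcing χ ≥ 3, and the coloring below uses 3 colors, so χ(G) = 3.
A valid 3-coloring: color 1: [6, 8, 12, 13]; color 2: [2, 3, 10]; color 3: [14].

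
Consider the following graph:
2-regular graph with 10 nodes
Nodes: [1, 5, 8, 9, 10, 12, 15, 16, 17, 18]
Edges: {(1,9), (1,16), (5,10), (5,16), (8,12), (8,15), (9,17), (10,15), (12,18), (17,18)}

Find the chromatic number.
Clique number ω(G) = 2 (lower bound: χ ≥ ω).
The graph is bipartite (no odd cycle), so 2 colors suffice: χ(G) = 2.
A valid 2-coloring: color 1: [1, 5, 12, 15, 17]; color 2: [8, 9, 10, 16, 18].

χ(G) = 2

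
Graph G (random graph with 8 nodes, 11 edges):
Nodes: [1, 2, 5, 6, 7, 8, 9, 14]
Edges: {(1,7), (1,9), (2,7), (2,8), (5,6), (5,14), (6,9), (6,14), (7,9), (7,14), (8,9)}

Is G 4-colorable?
A valid 4-coloring: color 1: [6, 7, 8]; color 2: [2, 9, 14]; color 3: [1, 5].
(χ(G) = 3 ≤ 4.)

Yes, G is 4-colorable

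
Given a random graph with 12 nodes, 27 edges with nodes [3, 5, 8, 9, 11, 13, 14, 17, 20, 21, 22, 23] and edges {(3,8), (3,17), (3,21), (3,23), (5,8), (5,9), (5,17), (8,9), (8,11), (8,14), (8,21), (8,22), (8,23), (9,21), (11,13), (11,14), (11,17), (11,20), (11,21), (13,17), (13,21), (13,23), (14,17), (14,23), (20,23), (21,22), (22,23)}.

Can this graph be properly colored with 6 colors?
Yes, G is 6-colorable

A valid 6-coloring: color 1: [8, 13, 20]; color 2: [17, 21, 23]; color 3: [3, 5, 11, 22]; color 4: [9, 14].
(χ(G) = 4 ≤ 6.)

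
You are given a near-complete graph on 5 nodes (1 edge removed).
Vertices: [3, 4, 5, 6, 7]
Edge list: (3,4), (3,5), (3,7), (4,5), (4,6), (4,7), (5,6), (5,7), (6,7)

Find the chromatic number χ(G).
Clique number ω(G) = 4 (lower bound: χ ≥ ω).
The clique on [3, 4, 5, 7] has size 4, forcing χ ≥ 4, and the coloring below uses 4 colors, so χ(G) = 4.
A valid 4-coloring: color 1: [5]; color 2: [7]; color 3: [4]; color 4: [3, 6].

χ(G) = 4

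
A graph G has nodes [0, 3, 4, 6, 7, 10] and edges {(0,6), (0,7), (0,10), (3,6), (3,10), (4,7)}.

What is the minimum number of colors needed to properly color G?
χ(G) = 2

Clique number ω(G) = 2 (lower bound: χ ≥ ω).
The graph is bipartite (no odd cycle), so 2 colors suffice: χ(G) = 2.
A valid 2-coloring: color 1: [0, 3, 4]; color 2: [6, 7, 10].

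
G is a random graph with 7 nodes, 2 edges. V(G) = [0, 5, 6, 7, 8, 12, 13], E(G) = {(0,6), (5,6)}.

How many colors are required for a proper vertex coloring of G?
χ(G) = 2

Clique number ω(G) = 2 (lower bound: χ ≥ ω).
The graph is bipartite (no odd cycle), so 2 colors suffice: χ(G) = 2.
A valid 2-coloring: color 1: [6, 7, 8, 12, 13]; color 2: [0, 5].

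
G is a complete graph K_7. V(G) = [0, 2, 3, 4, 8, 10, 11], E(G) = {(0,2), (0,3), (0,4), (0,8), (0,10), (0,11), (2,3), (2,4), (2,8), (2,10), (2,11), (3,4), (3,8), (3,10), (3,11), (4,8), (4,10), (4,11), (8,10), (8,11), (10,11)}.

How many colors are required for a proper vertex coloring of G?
Clique number ω(G) = 7 (lower bound: χ ≥ ω).
The clique on [0, 2, 3, 4, 8, 10, 11] has size 7, forcing χ ≥ 7, and the coloring below uses 7 colors, so χ(G) = 7.
A valid 7-coloring: color 1: [8]; color 2: [0]; color 3: [11]; color 4: [2]; color 5: [3]; color 6: [10]; color 7: [4].

χ(G) = 7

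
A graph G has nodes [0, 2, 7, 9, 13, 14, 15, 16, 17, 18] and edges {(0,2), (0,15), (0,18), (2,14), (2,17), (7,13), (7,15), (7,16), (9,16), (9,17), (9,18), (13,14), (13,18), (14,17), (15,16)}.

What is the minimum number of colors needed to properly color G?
Clique number ω(G) = 3 (lower bound: χ ≥ ω).
The clique on [7, 15, 16] has size 3, forcing χ ≥ 3, and the coloring below uses 3 colors, so χ(G) = 3.
A valid 3-coloring: color 1: [0, 7, 9, 14]; color 2: [13, 16, 17]; color 3: [2, 15, 18].

χ(G) = 3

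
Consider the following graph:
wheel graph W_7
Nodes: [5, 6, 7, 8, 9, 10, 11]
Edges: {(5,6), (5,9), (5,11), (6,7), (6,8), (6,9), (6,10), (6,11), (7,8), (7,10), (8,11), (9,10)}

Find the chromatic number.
Clique number ω(G) = 3 (lower bound: χ ≥ ω).
The clique on [6, 8, 11] has size 3, forcing χ ≥ 3, and the coloring below uses 3 colors, so χ(G) = 3.
A valid 3-coloring: color 1: [6]; color 2: [5, 8, 10]; color 3: [7, 9, 11].

χ(G) = 3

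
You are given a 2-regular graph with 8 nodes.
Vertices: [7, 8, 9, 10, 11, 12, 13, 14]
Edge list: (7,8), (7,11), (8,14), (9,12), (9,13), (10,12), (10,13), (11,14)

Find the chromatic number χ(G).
χ(G) = 2

Clique number ω(G) = 2 (lower bound: χ ≥ ω).
The graph is bipartite (no odd cycle), so 2 colors suffice: χ(G) = 2.
A valid 2-coloring: color 1: [8, 11, 12, 13]; color 2: [7, 9, 10, 14].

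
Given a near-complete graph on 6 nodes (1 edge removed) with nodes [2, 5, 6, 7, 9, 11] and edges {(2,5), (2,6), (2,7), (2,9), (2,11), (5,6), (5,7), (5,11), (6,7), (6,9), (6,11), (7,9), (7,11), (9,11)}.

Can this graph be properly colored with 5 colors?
A valid 5-coloring: color 1: [7]; color 2: [2]; color 3: [11]; color 4: [6]; color 5: [5, 9].
(χ(G) = 5 ≤ 5.)

Yes, G is 5-colorable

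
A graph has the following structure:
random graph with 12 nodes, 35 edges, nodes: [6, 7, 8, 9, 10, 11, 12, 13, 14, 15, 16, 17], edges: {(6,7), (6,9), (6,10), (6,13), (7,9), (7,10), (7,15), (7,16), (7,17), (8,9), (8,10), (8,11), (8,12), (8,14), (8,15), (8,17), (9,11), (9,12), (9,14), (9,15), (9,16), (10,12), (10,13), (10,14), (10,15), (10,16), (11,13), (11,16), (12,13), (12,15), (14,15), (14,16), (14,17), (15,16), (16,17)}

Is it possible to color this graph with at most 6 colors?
A valid 6-coloring: color 1: [9, 10, 17]; color 2: [8, 13, 16]; color 3: [6, 11, 15]; color 4: [7, 12, 14].
(χ(G) = 4 ≤ 6.)

Yes, G is 6-colorable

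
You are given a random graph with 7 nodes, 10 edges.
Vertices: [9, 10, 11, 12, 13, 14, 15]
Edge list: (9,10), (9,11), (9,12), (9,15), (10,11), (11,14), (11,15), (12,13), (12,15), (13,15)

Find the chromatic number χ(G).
Clique number ω(G) = 3 (lower bound: χ ≥ ω).
The clique on [9, 10, 11] has size 3, forcing χ ≥ 3, and the coloring below uses 3 colors, so χ(G) = 3.
A valid 3-coloring: color 1: [9, 13, 14]; color 2: [10, 15]; color 3: [11, 12].

χ(G) = 3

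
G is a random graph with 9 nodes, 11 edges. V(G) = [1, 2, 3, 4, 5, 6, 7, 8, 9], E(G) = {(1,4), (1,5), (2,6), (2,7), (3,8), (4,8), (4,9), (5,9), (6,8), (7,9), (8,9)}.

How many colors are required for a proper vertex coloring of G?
χ(G) = 3

Clique number ω(G) = 3 (lower bound: χ ≥ ω).
The clique on [4, 8, 9] has size 3, forcing χ ≥ 3, and the coloring below uses 3 colors, so χ(G) = 3.
A valid 3-coloring: color 1: [5, 7, 8]; color 2: [1, 2, 3, 9]; color 3: [4, 6].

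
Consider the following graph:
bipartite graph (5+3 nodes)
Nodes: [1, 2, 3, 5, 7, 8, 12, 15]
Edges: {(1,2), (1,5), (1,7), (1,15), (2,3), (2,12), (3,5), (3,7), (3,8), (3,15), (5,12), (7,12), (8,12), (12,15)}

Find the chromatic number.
Clique number ω(G) = 2 (lower bound: χ ≥ ω).
The graph is bipartite (no odd cycle), so 2 colors suffice: χ(G) = 2.
A valid 2-coloring: color 1: [1, 3, 12]; color 2: [2, 5, 7, 8, 15].

χ(G) = 2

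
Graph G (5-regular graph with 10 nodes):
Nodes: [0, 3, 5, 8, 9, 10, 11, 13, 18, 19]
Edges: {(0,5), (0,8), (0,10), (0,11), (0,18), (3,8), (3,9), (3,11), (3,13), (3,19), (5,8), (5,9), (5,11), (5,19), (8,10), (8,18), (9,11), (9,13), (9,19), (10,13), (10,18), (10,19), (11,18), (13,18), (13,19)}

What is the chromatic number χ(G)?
χ(G) = 4

Clique number ω(G) = 4 (lower bound: χ ≥ ω).
The clique on [0, 8, 10, 18] has size 4, forcing χ ≥ 4, and the coloring below uses 4 colors, so χ(G) = 4.
A valid 4-coloring: color 1: [18, 19]; color 2: [8, 11, 13]; color 3: [3, 5, 10]; color 4: [0, 9].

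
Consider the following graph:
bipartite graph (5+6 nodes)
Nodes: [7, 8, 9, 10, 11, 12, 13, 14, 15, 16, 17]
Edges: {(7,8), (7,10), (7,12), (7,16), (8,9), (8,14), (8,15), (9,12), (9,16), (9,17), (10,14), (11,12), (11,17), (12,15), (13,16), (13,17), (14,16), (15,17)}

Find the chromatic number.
Clique number ω(G) = 2 (lower bound: χ ≥ ω).
The graph is bipartite (no odd cycle), so 2 colors suffice: χ(G) = 2.
A valid 2-coloring: color 1: [8, 10, 12, 16, 17]; color 2: [7, 9, 11, 13, 14, 15].

χ(G) = 2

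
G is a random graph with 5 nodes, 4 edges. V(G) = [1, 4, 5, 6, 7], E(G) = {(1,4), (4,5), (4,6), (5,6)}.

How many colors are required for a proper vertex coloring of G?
Clique number ω(G) = 3 (lower bound: χ ≥ ω).
The clique on [4, 5, 6] has size 3, forcing χ ≥ 3, and the coloring below uses 3 colors, so χ(G) = 3.
A valid 3-coloring: color 1: [4, 7]; color 2: [1, 6]; color 3: [5].

χ(G) = 3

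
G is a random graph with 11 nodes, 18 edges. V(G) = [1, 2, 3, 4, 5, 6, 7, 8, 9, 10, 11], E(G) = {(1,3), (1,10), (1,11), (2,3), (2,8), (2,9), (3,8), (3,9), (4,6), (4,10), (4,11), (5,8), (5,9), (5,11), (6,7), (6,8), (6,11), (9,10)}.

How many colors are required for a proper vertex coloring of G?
Clique number ω(G) = 3 (lower bound: χ ≥ ω).
The clique on [2, 3, 8] has size 3, forcing χ ≥ 3, and the coloring below uses 3 colors, so χ(G) = 3.
A valid 3-coloring: color 1: [3, 5, 6, 10]; color 2: [7, 8, 9, 11]; color 3: [1, 2, 4].

χ(G) = 3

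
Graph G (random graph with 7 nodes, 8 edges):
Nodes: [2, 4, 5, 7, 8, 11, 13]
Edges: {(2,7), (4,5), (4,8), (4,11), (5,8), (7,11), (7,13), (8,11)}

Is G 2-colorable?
The clique on vertices [4, 8, 11] has size 3 > 2, so it alone needs 3 colors.

No, G is not 2-colorable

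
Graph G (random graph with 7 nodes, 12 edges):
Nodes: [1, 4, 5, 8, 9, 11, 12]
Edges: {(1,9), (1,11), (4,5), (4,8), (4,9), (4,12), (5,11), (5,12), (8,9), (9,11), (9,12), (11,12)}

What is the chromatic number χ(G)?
Clique number ω(G) = 3 (lower bound: χ ≥ ω).
The clique on [1, 9, 11] has size 3, forcing χ ≥ 3, and the coloring below uses 3 colors, so χ(G) = 3.
A valid 3-coloring: color 1: [5, 9]; color 2: [4, 11]; color 3: [1, 8, 12].

χ(G) = 3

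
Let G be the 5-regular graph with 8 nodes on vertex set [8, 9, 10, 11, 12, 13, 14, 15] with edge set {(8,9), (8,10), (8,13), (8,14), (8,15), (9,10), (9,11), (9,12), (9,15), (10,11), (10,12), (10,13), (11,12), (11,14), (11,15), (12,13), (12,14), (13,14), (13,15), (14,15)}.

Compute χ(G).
Clique number ω(G) = 4 (lower bound: χ ≥ ω).
The clique on [8, 13, 14, 15] has size 4, forcing χ ≥ 4, and the coloring below uses 4 colors, so χ(G) = 4.
A valid 4-coloring: color 1: [8, 11]; color 2: [9, 13]; color 3: [12, 15]; color 4: [10, 14].

χ(G) = 4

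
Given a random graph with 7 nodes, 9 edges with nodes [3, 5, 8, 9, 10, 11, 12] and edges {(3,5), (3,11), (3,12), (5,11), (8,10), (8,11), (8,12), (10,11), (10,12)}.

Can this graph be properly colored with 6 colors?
Yes, G is 6-colorable

A valid 6-coloring: color 1: [9, 11, 12]; color 2: [3, 8]; color 3: [5, 10].
(χ(G) = 3 ≤ 6.)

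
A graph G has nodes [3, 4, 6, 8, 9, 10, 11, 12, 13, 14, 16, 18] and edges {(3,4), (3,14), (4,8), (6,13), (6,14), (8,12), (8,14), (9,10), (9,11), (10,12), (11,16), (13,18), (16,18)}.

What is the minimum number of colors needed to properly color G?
χ(G) = 2

Clique number ω(G) = 2 (lower bound: χ ≥ ω).
The graph is bipartite (no odd cycle), so 2 colors suffice: χ(G) = 2.
A valid 2-coloring: color 1: [4, 9, 12, 13, 14, 16]; color 2: [3, 6, 8, 10, 11, 18].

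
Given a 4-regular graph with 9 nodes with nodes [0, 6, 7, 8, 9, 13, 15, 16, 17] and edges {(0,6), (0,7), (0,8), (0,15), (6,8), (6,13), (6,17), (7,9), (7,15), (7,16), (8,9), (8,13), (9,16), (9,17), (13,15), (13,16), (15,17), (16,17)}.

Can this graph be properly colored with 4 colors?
A valid 4-coloring: color 1: [7, 8, 17]; color 2: [6, 15, 16]; color 3: [0, 9, 13].
(χ(G) = 3 ≤ 4.)

Yes, G is 4-colorable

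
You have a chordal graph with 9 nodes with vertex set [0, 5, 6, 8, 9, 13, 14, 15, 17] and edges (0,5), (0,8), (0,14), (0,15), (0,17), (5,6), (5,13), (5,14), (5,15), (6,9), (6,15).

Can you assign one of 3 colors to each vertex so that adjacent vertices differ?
A valid 3-coloring: color 1: [5, 8, 9, 17]; color 2: [0, 6, 13]; color 3: [14, 15].
(χ(G) = 3 ≤ 3.)

Yes, G is 3-colorable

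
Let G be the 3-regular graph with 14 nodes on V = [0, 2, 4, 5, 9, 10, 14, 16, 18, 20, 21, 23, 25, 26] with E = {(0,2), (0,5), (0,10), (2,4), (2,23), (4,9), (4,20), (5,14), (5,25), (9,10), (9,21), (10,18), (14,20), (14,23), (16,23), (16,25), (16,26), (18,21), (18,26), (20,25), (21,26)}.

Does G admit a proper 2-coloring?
No, G is not 2-colorable

The clique on vertices [18, 21, 26] has size 3 > 2, so it alone needs 3 colors.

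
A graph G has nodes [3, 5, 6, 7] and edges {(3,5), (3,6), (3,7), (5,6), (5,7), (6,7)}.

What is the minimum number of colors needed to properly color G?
Clique number ω(G) = 4 (lower bound: χ ≥ ω).
The clique on [3, 5, 6, 7] has size 4, forcing χ ≥ 4, and the coloring below uses 4 colors, so χ(G) = 4.
A valid 4-coloring: color 1: [5]; color 2: [7]; color 3: [6]; color 4: [3].

χ(G) = 4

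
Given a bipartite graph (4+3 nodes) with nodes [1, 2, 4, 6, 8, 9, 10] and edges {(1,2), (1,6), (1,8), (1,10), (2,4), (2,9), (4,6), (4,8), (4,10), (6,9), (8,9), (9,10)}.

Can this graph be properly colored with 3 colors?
A valid 3-coloring: color 1: [1, 4, 9]; color 2: [2, 6, 8, 10].
(χ(G) = 2 ≤ 3.)

Yes, G is 3-colorable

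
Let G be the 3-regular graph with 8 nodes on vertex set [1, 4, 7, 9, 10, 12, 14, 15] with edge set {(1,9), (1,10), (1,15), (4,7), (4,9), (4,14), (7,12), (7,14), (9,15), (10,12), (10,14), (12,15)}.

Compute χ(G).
Clique number ω(G) = 3 (lower bound: χ ≥ ω).
The clique on [1, 9, 15] has size 3, forcing χ ≥ 3, and the coloring below uses 3 colors, so χ(G) = 3.
A valid 3-coloring: color 1: [9, 12, 14]; color 2: [1, 4]; color 3: [7, 10, 15].

χ(G) = 3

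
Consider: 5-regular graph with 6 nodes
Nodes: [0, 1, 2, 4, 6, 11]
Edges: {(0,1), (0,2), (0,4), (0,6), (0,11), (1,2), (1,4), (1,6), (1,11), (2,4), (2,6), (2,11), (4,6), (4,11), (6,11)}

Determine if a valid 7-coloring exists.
A valid 7-coloring: color 1: [6]; color 2: [0]; color 3: [2]; color 4: [1]; color 5: [4]; color 6: [11].
(χ(G) = 6 ≤ 7.)

Yes, G is 7-colorable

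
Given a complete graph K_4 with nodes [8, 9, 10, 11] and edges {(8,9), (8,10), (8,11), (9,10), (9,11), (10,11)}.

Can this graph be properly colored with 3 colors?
The clique on vertices [8, 9, 10, 11] has size 4 > 3, so it alone needs 4 colors.

No, G is not 3-colorable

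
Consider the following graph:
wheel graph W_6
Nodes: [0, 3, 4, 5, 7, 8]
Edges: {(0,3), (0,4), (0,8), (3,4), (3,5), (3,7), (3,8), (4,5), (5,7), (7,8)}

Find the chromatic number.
Clique number ω(G) = 3 (lower bound: χ ≥ ω).
Odd cycle [0, 8, 7, 5, 4] needs 3 colors (χ ≥ 3).
Vertex 3 is adjacent to every vertex of [0, 4, 5, 7, 8], which already need 3 colors among themselves, so 3 needs a new color (χ ≥ 4).
The coloring below uses 4 colors, so χ(G) = 4.
A valid 4-coloring: color 1: [3]; color 2: [0, 5]; color 3: [4, 8]; color 4: [7].

χ(G) = 4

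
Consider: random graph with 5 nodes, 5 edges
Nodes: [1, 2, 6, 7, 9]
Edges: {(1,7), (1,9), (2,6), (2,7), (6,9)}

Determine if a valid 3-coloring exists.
Yes, G is 3-colorable

A valid 3-coloring: color 1: [1, 6]; color 2: [7, 9]; color 3: [2].
(χ(G) = 3 ≤ 3.)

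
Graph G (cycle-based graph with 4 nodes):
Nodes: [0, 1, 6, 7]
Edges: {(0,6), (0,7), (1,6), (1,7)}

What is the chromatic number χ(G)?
χ(G) = 2

Clique number ω(G) = 2 (lower bound: χ ≥ ω).
The graph is bipartite (no odd cycle), so 2 colors suffice: χ(G) = 2.
A valid 2-coloring: color 1: [0, 1]; color 2: [6, 7].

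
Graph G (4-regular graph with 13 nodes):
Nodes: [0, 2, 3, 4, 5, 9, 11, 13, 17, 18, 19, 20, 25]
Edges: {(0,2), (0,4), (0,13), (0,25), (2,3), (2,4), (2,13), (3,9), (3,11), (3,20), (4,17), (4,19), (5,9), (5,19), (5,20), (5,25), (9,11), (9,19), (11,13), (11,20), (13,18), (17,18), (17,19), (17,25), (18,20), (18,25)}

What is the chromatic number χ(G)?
Clique number ω(G) = 3 (lower bound: χ ≥ ω).
The clique on [0, 2, 4] has size 3, forcing χ ≥ 3, and the coloring below uses 3 colors, so χ(G) = 3.
A valid 3-coloring: color 1: [4, 9, 13, 20, 25]; color 2: [0, 3, 18, 19]; color 3: [2, 5, 11, 17].

χ(G) = 3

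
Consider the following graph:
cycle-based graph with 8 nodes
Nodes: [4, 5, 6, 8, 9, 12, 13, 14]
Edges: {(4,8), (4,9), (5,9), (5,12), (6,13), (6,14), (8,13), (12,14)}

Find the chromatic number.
Clique number ω(G) = 2 (lower bound: χ ≥ ω).
The graph is bipartite (no odd cycle), so 2 colors suffice: χ(G) = 2.
A valid 2-coloring: color 1: [4, 5, 13, 14]; color 2: [6, 8, 9, 12].

χ(G) = 2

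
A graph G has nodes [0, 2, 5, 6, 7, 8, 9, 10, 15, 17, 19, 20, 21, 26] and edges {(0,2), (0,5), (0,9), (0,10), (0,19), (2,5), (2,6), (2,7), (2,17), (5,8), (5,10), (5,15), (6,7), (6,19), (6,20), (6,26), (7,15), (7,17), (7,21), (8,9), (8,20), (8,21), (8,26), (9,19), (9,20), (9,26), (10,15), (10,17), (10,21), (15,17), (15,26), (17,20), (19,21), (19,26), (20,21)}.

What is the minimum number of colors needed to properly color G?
χ(G) = 4

Clique number ω(G) = 3 (lower bound: χ ≥ ω).
Suppose a proper 3-coloring c exists. The clique [0, 2, 5] takes 3 distinct colors; by symmetry let c(0) = 1, c(2) = 2, c(5) = 3.
- Vertex 10: neighbors [0, 5] already have colors [1, 3] ⇒ c(10) = 2.
- Vertex 15: neighbors [10, 5] already have colors [2, 3] ⇒ c(15) = 1.
- Vertex 7: neighbors [15, 2] already have colors [1, 2] ⇒ c(7) = 3.
- Vertex 17: neighbors [15, 2, 7] already have colors [1, 2, 3] — all 3 colors blocked. Contradiction.
The forced assignments end in a contradiction, so G has no proper 3-coloring (χ ≥ 4).
The coloring below uses 4 colors, so χ(G) = 4.
A valid 4-coloring: color 1: [0, 17, 21, 26]; color 2: [5, 6, 9]; color 3: [2, 8, 15, 19]; color 4: [7, 10, 20].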